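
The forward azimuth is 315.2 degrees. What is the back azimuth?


back azimuth = (315.2 + 180) mod 360 = 135.2 degrees

135.2 degrees


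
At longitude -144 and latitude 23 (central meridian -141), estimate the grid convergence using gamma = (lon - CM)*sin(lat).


gamma = (-144 - -141) * sin(23) = -3 * 0.390731 = -1.172 degrees

-1.172 degrees


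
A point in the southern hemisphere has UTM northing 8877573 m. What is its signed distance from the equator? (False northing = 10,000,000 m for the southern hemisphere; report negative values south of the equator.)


For southern: actual = 8877573 - 10000000 = -1122427 m

-1122427 m


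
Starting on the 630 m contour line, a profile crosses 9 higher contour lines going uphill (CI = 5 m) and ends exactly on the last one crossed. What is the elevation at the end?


elevation = 630 + 9 * 5 = 675 m

675 m


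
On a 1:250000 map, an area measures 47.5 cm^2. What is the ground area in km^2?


ground_area = 47.5 * (250000/100)^2 = 296875000.0 m^2 = 296.875 km^2

296.875 km^2


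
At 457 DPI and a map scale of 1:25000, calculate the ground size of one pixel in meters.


pixel_cm = 2.54 / 457 ≈ 0.005558 cm
ground = pixel_cm * 25000 / 100 = 2.54 * 25000 / (457 * 100) = 63500 / 45700 ≈ 1.39 m

1.39 m


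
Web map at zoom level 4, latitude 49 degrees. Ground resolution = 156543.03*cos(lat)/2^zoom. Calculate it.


res = 156543.03 * cos(49) / 2^4 = 156543.03 * 0.65605903 / 16 = 6418.84 m/pixel

6418.84 m/pixel


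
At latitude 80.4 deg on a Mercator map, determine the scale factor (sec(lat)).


SF = 1 / cos(80.4) = 1 / 0.166769 = 5.996

5.996


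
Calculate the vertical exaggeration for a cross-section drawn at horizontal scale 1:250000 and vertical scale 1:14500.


VE = horizontal_scale / vertical_scale = 250000 / 14500 ≈ 17.2

17.2x


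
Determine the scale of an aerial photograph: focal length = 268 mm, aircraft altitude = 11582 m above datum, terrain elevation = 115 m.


scale = f / (H - h) = 268 mm / 11467 m = 268 / 11467000 = 1:42787

1:42787


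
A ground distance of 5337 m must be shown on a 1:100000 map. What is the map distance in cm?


map_cm = 5337 * 100 / 100000 = 5.337 cm ≈ 5.34 cm

5.34 cm


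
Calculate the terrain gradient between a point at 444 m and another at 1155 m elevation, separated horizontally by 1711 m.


gradient = (1155 - 444) / 1711 = 711 / 1711 = 0.4155

0.4155


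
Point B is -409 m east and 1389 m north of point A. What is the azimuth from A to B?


az = atan2(-409, 1389) = -16.4 deg
adjusted to 0-360: 343.6 degrees

343.6 degrees


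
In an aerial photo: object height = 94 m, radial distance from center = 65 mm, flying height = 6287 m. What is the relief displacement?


d = h * r / H = 94 * 65 / 6287 = 0.97 mm

0.97 mm


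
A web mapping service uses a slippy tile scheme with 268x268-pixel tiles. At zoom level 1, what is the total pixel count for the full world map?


tiles per axis = 2^1 = 2
total tiles = 2^2 = 4
pixels per axis = 2 * 268 = 536
total pixels = 536^2 = 287296

287296 pixels


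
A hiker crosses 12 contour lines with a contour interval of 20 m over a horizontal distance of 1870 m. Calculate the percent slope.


elevation change = 12 * 20 = 240 m
slope = 240 / 1870 * 100 = 12.8%

12.8%


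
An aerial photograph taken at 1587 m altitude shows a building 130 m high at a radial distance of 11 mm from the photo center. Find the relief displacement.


d = h * r / H = 130 * 11 / 1587 = 0.9 mm

0.9 mm


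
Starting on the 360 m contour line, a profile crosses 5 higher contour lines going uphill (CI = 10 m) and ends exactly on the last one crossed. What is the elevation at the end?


elevation = 360 + 5 * 10 = 410 m

410 m


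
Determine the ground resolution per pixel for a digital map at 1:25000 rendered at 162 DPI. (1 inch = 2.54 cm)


pixel_cm = 2.54 / 162 ≈ 0.015679 cm
ground = pixel_cm * 25000 / 100 = 2.54 * 25000 / (162 * 100) = 63500 / 16200 ≈ 3.92 m

3.92 m


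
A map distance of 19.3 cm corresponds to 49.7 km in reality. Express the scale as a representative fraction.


ground = 49.7 km = 4970000 cm; RF denominator = ground / map = 4970000 / 19.3 ≈ 257513; RF = 1:257513

1:257513


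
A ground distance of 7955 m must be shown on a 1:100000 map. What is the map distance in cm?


map_cm = 7955 * 100 / 100000 = 7.955 cm ≈ 7.96 cm

7.96 cm


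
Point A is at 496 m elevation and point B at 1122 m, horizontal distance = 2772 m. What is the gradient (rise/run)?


gradient = (1122 - 496) / 2772 = 626 / 2772 = 0.2258

0.2258


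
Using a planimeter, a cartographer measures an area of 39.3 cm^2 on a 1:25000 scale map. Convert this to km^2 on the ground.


ground_area = 39.3 * (25000/100)^2 = 2456250.0 m^2 = 2.45625 km^2 ≈ 2.456 km^2

2.456 km^2


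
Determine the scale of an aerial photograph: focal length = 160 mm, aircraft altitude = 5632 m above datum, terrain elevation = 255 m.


scale = f / (H - h) = 160 mm / 5377 m = 160 / 5377000 = 1:33606

1:33606


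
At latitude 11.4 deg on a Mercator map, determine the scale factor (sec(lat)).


SF = 1 / cos(11.4) = 1 / 0.980271 = 1.02

1.02


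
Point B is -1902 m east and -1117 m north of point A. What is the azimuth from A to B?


az = atan2(-1902, -1117) = -120.4 deg
adjusted to 0-360: 239.6 degrees

239.6 degrees


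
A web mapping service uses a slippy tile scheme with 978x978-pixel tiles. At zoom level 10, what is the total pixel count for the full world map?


tiles per axis = 2^10 = 1024
total tiles = 1024^2 = 1048576
pixels per axis = 1024 * 978 = 1001472
total pixels = 1001472^2 = 1002946166784

1002946166784 pixels


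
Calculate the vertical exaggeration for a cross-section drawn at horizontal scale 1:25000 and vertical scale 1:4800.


VE = horizontal_scale / vertical_scale = 25000 / 4800 ≈ 5.2

5.2x


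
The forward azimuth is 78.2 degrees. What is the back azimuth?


back azimuth = (78.2 + 180) mod 360 = 258.2 degrees

258.2 degrees


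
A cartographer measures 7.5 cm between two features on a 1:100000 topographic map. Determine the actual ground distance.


ground = 7.5 cm * 100000 / 100 = 7500.0 m = 7.5 km

7.5 km


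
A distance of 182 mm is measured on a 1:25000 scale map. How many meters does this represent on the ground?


ground = 182 mm * 25000 / 1000 = 4550.0 m

4550.0 m


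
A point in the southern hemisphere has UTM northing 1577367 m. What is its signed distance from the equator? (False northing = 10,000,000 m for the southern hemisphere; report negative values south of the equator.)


For southern: actual = 1577367 - 10000000 = -8422633 m

-8422633 m


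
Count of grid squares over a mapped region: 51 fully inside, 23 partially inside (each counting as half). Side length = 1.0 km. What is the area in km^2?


effective squares = 51 + 23 * 0.5 = 62.5
area = 62.5 * 1.0 = 62.5 km^2

62.5 km^2


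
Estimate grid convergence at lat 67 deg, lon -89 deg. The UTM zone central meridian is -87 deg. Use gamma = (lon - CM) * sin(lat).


gamma = (-89 - -87) * sin(67) = -2 * 0.920505 = -1.841 degrees

-1.841 degrees


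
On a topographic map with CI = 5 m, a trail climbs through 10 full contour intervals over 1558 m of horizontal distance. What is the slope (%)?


elevation change = 10 * 5 = 50 m
slope = 50 / 1558 * 100 = 3.2%

3.2%


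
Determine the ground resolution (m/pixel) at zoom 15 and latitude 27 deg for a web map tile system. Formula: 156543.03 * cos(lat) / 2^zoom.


res = 156543.03 * cos(27) / 2^15 = 156543.03 * 0.89100652 / 32768 = 4.26 m/pixel

4.26 m/pixel


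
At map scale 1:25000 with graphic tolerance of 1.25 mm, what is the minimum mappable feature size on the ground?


ground = 1.25 mm * 25000 / 1000 = 31.25 m

31.25 m


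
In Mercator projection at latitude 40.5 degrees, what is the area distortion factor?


area_distortion = 1/cos^2(40.5) = 1.729

1.729


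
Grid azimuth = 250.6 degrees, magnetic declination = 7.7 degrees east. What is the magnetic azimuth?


magnetic azimuth = grid azimuth - declination (east +ve)
mag_az = 250.6 - 7.7 = 242.9 degrees

242.9 degrees


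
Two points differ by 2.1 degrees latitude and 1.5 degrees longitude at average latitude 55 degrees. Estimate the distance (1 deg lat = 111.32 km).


dlat_km = 2.1 * 111.32 = 233.772
dlon_km = 1.5 * 111.32 * cos(55) ≈ 95.776
dist = sqrt(233.772^2 + 95.776^2) ≈ 252.6 km

252.6 km


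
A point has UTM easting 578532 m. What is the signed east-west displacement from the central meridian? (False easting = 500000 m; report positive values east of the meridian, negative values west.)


displacement = 578532 - 500000 = 78532 m

78532 m


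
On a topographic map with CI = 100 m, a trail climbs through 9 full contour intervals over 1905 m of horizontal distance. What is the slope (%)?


elevation change = 9 * 100 = 900 m
slope = 900 / 1905 * 100 = 47.2%

47.2%


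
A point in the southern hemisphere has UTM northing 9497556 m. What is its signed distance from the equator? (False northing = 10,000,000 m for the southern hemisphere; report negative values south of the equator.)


For southern: actual = 9497556 - 10000000 = -502444 m

-502444 m


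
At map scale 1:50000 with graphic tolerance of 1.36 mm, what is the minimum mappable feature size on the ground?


ground = 1.36 mm * 50000 / 1000 = 68.0 m

68.0 m


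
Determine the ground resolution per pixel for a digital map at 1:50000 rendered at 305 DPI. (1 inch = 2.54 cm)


pixel_cm = 2.54 / 305 ≈ 0.008328 cm
ground = pixel_cm * 50000 / 100 = 2.54 * 50000 / (305 * 100) = 127000 / 30500 ≈ 4.16 m

4.16 m


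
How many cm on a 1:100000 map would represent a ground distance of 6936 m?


map_cm = 6936 * 100 / 100000 = 6.936 cm ≈ 6.94 cm

6.94 cm


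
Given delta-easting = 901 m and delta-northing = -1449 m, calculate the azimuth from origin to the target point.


az = atan2(901, -1449) = 148.1 deg
adjusted to 0-360: 148.1 degrees

148.1 degrees


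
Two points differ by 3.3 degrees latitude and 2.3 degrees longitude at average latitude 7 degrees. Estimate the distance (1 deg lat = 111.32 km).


dlat_km = 3.3 * 111.32 = 367.356
dlon_km = 2.3 * 111.32 * cos(7) ≈ 254.128
dist = sqrt(367.356^2 + 254.128^2) ≈ 446.7 km

446.7 km


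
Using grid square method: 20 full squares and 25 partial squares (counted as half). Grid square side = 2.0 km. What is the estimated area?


effective squares = 20 + 25 * 0.5 = 32.5
area = 32.5 * 4.0 = 130.0 km^2

130.0 km^2


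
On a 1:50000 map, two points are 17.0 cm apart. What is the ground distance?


ground = 17.0 cm * 50000 / 100 = 8500.0 m = 8.5 km

8.5 km


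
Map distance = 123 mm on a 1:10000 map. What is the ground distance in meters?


ground = 123 mm * 10000 / 1000 = 1230.0 m

1230.0 m


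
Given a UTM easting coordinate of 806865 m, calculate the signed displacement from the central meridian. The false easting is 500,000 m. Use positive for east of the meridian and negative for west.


displacement = 806865 - 500000 = 306865 m

306865 m


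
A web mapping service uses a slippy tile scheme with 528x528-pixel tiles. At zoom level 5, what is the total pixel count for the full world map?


tiles per axis = 2^5 = 32
total tiles = 32^2 = 1024
pixels per axis = 32 * 528 = 16896
total pixels = 16896^2 = 285474816

285474816 pixels


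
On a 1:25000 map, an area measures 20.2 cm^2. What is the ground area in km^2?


ground_area = 20.2 * (25000/100)^2 = 1262500.0 m^2 = 1.2625 km^2 ≈ 1.263 km^2

1.263 km^2


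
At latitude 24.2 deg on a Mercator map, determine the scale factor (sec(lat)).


SF = 1 / cos(24.2) = 1 / 0.91212 = 1.096

1.096


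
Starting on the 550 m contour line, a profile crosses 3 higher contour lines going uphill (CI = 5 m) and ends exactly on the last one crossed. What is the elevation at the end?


elevation = 550 + 3 * 5 = 565 m

565 m


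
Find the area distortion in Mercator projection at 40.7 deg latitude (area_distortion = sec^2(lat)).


area_distortion = 1/cos^2(40.7) = 1.74

1.74


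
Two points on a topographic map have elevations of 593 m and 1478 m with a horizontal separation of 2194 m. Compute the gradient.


gradient = (1478 - 593) / 2194 = 885 / 2194 = 0.4034

0.4034


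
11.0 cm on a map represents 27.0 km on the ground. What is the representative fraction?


ground = 27.0 km = 2700000 cm; RF denominator = ground / map = 2700000 / 11.0 ≈ 245455; RF = 1:245455

1:245455


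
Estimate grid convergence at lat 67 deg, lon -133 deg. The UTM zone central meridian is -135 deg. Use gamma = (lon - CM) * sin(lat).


gamma = (-133 - -135) * sin(67) = 2 * 0.920505 = 1.841 degrees

1.841 degrees


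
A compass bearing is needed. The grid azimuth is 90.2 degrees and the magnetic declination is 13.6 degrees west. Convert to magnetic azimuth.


magnetic azimuth = grid azimuth - declination (east +ve)
mag_az = 90.2 - -13.6 = 103.8 degrees

103.8 degrees


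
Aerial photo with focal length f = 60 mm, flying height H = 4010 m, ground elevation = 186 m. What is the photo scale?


scale = f / (H - h) = 60 mm / 3824 m = 60 / 3824000 = 1:63733

1:63733


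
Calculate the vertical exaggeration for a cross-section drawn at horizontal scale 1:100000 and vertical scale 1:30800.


VE = horizontal_scale / vertical_scale = 100000 / 30800 ≈ 3.2

3.2x


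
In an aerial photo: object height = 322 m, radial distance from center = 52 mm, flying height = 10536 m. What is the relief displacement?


d = h * r / H = 322 * 52 / 10536 = 1.59 mm

1.59 mm


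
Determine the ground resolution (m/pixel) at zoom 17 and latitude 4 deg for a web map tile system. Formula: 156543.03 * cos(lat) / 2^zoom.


res = 156543.03 * cos(4) / 2^17 = 156543.03 * 0.99756405 / 131072 = 1.19 m/pixel

1.19 m/pixel


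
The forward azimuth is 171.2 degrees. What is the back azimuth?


back azimuth = (171.2 + 180) mod 360 = 351.2 degrees

351.2 degrees


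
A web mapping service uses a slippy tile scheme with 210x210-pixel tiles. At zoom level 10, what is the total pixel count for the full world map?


tiles per axis = 2^10 = 1024
total tiles = 1024^2 = 1048576
pixels per axis = 1024 * 210 = 215040
total pixels = 215040^2 = 46242201600

46242201600 pixels


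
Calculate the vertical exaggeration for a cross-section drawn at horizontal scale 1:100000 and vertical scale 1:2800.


VE = horizontal_scale / vertical_scale = 100000 / 2800 ≈ 35.7

35.7x


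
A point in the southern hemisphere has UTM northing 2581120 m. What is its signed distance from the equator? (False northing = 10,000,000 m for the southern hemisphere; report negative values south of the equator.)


For southern: actual = 2581120 - 10000000 = -7418880 m

-7418880 m


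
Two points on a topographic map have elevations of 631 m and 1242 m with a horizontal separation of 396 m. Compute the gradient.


gradient = (1242 - 631) / 396 = 611 / 396 = 1.5429

1.5429


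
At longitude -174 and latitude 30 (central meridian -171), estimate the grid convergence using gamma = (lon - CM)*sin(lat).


gamma = (-174 - -171) * sin(30) = -3 * 0.5 = -1.5 degrees

-1.5 degrees


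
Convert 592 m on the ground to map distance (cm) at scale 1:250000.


map_cm = 592 * 100 / 250000 = 0.2368 cm ≈ 0.24 cm

0.24 cm


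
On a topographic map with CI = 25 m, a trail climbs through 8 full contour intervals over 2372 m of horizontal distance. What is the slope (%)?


elevation change = 8 * 25 = 200 m
slope = 200 / 2372 * 100 = 8.4%

8.4%


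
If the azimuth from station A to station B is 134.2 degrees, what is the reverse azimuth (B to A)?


back azimuth = (134.2 + 180) mod 360 = 314.2 degrees

314.2 degrees


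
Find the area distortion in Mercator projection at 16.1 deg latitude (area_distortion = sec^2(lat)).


area_distortion = 1/cos^2(16.1) = 1.083

1.083


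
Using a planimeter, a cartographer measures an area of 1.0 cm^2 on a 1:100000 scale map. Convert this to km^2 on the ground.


ground_area = 1.0 * (100000/100)^2 = 1000000.0 m^2 = 1.0 km^2

1.0 km^2


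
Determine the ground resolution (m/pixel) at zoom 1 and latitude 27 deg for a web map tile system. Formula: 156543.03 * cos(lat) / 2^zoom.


res = 156543.03 * cos(27) / 2^1 = 156543.03 * 0.89100652 / 2 = 69740.43 m/pixel

69740.43 m/pixel


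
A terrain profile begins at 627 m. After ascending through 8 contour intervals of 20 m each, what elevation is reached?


elevation = 627 + 8 * 20 = 787 m

787 m


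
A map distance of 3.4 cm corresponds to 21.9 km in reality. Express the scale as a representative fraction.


ground = 21.9 km = 2190000 cm; RF denominator = ground / map = 2190000 / 3.4 ≈ 644118; RF = 1:644118

1:644118


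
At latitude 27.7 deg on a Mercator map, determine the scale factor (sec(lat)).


SF = 1 / cos(27.7) = 1 / 0.885394 = 1.129

1.129


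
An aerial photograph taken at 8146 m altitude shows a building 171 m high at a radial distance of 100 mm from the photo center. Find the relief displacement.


d = h * r / H = 171 * 100 / 8146 = 2.1 mm

2.1 mm


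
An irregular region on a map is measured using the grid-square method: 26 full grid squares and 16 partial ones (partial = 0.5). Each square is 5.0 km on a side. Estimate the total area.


effective squares = 26 + 16 * 0.5 = 34.0
area = 34.0 * 25.0 = 850.0 km^2

850.0 km^2


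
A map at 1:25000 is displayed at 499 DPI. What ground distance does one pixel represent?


pixel_cm = 2.54 / 499 ≈ 0.00509 cm
ground = pixel_cm * 25000 / 100 = 2.54 * 25000 / (499 * 100) = 63500 / 49900 ≈ 1.27 m

1.27 m


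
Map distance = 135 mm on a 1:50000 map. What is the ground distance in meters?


ground = 135 mm * 50000 / 1000 = 6750.0 m

6750.0 m


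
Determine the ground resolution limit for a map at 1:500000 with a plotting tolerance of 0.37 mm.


ground = 0.37 mm * 500000 / 1000 = 185.0 m

185.0 m


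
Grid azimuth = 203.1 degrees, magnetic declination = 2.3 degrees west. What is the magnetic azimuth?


magnetic azimuth = grid azimuth - declination (east +ve)
mag_az = 203.1 - -2.3 = 205.4 degrees

205.4 degrees


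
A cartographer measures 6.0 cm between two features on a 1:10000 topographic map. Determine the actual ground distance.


ground = 6.0 cm * 10000 / 100 = 600.0 m

600.0 m


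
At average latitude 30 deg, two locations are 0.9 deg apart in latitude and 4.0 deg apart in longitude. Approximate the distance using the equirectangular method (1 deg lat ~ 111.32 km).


dlat_km = 0.9 * 111.32 = 100.188
dlon_km = 4.0 * 111.32 * cos(30) ≈ 385.624
dist = sqrt(100.188^2 + 385.624^2) ≈ 398.4 km

398.4 km


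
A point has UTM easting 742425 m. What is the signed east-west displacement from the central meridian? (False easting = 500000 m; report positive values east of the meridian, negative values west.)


displacement = 742425 - 500000 = 242425 m

242425 m


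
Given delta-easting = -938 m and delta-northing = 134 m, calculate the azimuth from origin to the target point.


az = atan2(-938, 134) = -81.9 deg
adjusted to 0-360: 278.1 degrees

278.1 degrees


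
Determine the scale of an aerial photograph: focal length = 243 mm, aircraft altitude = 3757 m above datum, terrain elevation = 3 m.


scale = f / (H - h) = 243 mm / 3754 m = 243 / 3754000 = 1:15449

1:15449


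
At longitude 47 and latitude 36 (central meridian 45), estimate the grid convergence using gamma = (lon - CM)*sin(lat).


gamma = (47 - 45) * sin(36) = 2 * 0.587785 = 1.176 degrees

1.176 degrees


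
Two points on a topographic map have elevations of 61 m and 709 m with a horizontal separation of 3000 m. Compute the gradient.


gradient = (709 - 61) / 3000 = 648 / 3000 = 0.216

0.216


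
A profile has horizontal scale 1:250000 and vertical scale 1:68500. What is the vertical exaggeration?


VE = horizontal_scale / vertical_scale = 250000 / 68500 ≈ 3.6

3.6x


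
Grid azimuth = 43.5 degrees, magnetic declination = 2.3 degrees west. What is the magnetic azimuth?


magnetic azimuth = grid azimuth - declination (east +ve)
mag_az = 43.5 - -2.3 = 45.8 degrees

45.8 degrees


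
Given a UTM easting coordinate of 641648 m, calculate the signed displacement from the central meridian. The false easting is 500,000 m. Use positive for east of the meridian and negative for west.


displacement = 641648 - 500000 = 141648 m

141648 m


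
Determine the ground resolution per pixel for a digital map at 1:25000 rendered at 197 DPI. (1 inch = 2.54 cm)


pixel_cm = 2.54 / 197 ≈ 0.012893 cm
ground = pixel_cm * 25000 / 100 = 2.54 * 25000 / (197 * 100) = 63500 / 19700 ≈ 3.22 m

3.22 m


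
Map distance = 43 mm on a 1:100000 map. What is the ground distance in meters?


ground = 43 mm * 100000 / 1000 = 4300.0 m

4300.0 m


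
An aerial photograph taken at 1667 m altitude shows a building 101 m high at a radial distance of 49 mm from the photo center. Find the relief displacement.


d = h * r / H = 101 * 49 / 1667 = 2.97 mm

2.97 mm


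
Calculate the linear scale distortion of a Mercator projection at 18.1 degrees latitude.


SF = 1 / cos(18.1) = 1 / 0.950516 = 1.052

1.052


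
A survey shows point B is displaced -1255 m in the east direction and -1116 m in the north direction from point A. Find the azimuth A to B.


az = atan2(-1255, -1116) = -131.6 deg
adjusted to 0-360: 228.4 degrees

228.4 degrees


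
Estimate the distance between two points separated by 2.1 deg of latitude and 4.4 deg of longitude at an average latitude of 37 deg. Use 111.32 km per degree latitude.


dlat_km = 2.1 * 111.32 = 233.772
dlon_km = 4.4 * 111.32 * cos(37) ≈ 391.178
dist = sqrt(233.772^2 + 391.178^2) ≈ 455.7 km

455.7 km


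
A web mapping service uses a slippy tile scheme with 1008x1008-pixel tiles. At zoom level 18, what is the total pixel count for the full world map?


tiles per axis = 2^18 = 262144
total tiles = 262144^2 = 68719476736
pixels per axis = 262144 * 1008 = 264241152
total pixels = 264241152^2 = 69823386410287104

69823386410287104 pixels


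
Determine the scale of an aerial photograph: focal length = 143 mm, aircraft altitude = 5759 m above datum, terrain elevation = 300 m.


scale = f / (H - h) = 143 mm / 5459 m = 143 / 5459000 = 1:38175

1:38175


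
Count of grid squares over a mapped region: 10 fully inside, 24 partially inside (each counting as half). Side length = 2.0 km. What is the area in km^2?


effective squares = 10 + 24 * 0.5 = 22.0
area = 22.0 * 4.0 = 88.0 km^2

88.0 km^2


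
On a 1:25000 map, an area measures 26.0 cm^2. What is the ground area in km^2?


ground_area = 26.0 * (25000/100)^2 = 1625000.0 m^2 = 1.625 km^2

1.625 km^2


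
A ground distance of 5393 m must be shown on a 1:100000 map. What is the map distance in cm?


map_cm = 5393 * 100 / 100000 = 5.393 cm ≈ 5.39 cm

5.39 cm


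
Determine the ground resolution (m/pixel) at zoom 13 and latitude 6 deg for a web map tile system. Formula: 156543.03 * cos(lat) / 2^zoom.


res = 156543.03 * cos(6) / 2^13 = 156543.03 * 0.9945219 / 8192 = 19.0 m/pixel

19.0 m/pixel


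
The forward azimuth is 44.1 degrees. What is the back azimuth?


back azimuth = (44.1 + 180) mod 360 = 224.1 degrees

224.1 degrees


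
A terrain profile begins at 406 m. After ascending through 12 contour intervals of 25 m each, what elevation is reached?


elevation = 406 + 12 * 25 = 706 m

706 m


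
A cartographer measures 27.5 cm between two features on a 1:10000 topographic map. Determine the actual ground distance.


ground = 27.5 cm * 10000 / 100 = 2750.0 m = 2.75 km

2.75 km


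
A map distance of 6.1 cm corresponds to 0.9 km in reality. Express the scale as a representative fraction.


ground = 0.9 km = 90000 cm; RF denominator = ground / map = 90000 / 6.1 ≈ 14754; RF = 1:14754

1:14754


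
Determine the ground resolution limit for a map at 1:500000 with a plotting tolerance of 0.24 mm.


ground = 0.24 mm * 500000 / 1000 = 120.0 m

120.0 m


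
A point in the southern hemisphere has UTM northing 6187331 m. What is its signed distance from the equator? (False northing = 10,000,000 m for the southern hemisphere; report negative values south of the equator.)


For southern: actual = 6187331 - 10000000 = -3812669 m

-3812669 m


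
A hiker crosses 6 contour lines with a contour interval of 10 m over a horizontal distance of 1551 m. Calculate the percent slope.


elevation change = 6 * 10 = 60 m
slope = 60 / 1551 * 100 = 3.9%

3.9%


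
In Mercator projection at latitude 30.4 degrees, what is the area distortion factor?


area_distortion = 1/cos^2(30.4) = 1.344

1.344


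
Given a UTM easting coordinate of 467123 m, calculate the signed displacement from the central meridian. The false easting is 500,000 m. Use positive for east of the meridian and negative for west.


displacement = 467123 - 500000 = -32877 m

-32877 m


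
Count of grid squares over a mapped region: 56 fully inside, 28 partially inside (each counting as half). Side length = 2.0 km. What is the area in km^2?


effective squares = 56 + 28 * 0.5 = 70.0
area = 70.0 * 4.0 = 280.0 km^2

280.0 km^2


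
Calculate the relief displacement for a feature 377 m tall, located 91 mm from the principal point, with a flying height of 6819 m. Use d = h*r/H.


d = h * r / H = 377 * 91 / 6819 = 5.03 mm

5.03 mm


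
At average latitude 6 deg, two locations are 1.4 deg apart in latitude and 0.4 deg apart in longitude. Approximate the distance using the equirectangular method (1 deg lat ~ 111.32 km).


dlat_km = 1.4 * 111.32 = 155.848
dlon_km = 0.4 * 111.32 * cos(6) ≈ 44.284
dist = sqrt(155.848^2 + 44.284^2) ≈ 162.0 km

162.0 km


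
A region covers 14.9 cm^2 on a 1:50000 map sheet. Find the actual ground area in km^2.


ground_area = 14.9 * (50000/100)^2 = 3725000.0 m^2 = 3.725 km^2

3.725 km^2


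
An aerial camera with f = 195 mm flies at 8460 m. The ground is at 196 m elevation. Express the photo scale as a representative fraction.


scale = f / (H - h) = 195 mm / 8264 m = 195 / 8264000 = 1:42379

1:42379


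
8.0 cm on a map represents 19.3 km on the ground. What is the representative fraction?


ground = 19.3 km = 1930000 cm; RF denominator = ground / map = 1930000 / 8.0 = 241250; RF = 1:241250

1:241250


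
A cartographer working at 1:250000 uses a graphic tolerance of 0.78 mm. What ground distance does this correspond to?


ground = 0.78 mm * 250000 / 1000 = 195.0 m

195.0 m


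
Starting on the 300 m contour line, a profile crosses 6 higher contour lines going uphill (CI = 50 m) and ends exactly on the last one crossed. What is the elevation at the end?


elevation = 300 + 6 * 50 = 600 m

600 m


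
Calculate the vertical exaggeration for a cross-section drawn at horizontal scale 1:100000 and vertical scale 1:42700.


VE = horizontal_scale / vertical_scale = 100000 / 42700 ≈ 2.3

2.3x


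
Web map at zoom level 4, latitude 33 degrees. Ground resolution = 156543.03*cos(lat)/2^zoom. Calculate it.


res = 156543.03 * cos(33) / 2^4 = 156543.03 * 0.83867057 / 16 = 8205.5 m/pixel

8205.5 m/pixel


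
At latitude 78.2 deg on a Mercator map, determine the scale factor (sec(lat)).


SF = 1 / cos(78.2) = 1 / 0.204496 = 4.89

4.89


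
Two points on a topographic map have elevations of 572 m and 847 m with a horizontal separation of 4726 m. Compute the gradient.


gradient = (847 - 572) / 4726 = 275 / 4726 = 0.0582

0.0582


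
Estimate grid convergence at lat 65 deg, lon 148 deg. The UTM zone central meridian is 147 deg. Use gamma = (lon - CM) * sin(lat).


gamma = (148 - 147) * sin(65) = 1 * 0.906308 = 0.906 degrees

0.906 degrees


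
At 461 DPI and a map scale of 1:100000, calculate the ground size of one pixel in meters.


pixel_cm = 2.54 / 461 ≈ 0.00551 cm
ground = pixel_cm * 100000 / 100 = 2.54 * 100000 / (461 * 100) = 254000 / 46100 ≈ 5.51 m

5.51 m


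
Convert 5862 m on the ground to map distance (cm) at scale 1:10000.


map_cm = 5862 * 100 / 10000 = 58.62 cm

58.62 cm


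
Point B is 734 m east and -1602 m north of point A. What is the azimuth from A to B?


az = atan2(734, -1602) = 155.4 deg
adjusted to 0-360: 155.4 degrees

155.4 degrees


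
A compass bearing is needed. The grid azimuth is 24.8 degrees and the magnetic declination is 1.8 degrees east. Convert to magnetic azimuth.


magnetic azimuth = grid azimuth - declination (east +ve)
mag_az = 24.8 - 1.8 = 23.0 degrees

23.0 degrees


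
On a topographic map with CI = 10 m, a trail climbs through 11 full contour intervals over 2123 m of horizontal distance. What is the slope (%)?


elevation change = 11 * 10 = 110 m
slope = 110 / 2123 * 100 = 5.2%

5.2%


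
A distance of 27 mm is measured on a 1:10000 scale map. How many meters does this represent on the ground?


ground = 27 mm * 10000 / 1000 = 270.0 m

270.0 m


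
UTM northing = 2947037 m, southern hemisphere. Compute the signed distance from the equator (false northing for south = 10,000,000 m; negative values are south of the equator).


For southern: actual = 2947037 - 10000000 = -7052963 m

-7052963 m


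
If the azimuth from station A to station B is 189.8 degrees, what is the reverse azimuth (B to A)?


back azimuth = (189.8 + 180) mod 360 = 9.8 degrees

9.8 degrees


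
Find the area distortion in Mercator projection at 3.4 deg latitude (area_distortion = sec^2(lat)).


area_distortion = 1/cos^2(3.4) = 1.004

1.004


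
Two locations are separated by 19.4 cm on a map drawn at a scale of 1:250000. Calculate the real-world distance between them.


ground = 19.4 cm * 250000 / 100 = 48500.0 m = 48.5 km

48.5 km


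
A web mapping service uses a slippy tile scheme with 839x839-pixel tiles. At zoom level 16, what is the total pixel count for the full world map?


tiles per axis = 2^16 = 65536
total tiles = 65536^2 = 4294967296
pixels per axis = 65536 * 839 = 54984704
total pixels = 54984704^2 = 3023317673967616

3023317673967616 pixels


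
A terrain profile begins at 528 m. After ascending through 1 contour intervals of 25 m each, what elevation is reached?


elevation = 528 + 1 * 25 = 553 m

553 m


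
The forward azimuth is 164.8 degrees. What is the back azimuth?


back azimuth = (164.8 + 180) mod 360 = 344.8 degrees

344.8 degrees


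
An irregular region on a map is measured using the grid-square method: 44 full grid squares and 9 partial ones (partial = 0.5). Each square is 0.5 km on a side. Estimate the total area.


effective squares = 44 + 9 * 0.5 = 48.5
area = 48.5 * 0.25 = 12.125 km^2

12.125 km^2


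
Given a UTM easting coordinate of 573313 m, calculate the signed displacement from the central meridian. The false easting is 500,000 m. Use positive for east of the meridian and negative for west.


displacement = 573313 - 500000 = 73313 m

73313 m


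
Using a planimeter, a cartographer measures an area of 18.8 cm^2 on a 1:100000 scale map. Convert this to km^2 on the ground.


ground_area = 18.8 * (100000/100)^2 = 18800000.0 m^2 = 18.8 km^2

18.8 km^2


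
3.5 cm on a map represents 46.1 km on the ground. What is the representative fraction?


ground = 46.1 km = 4610000 cm; RF denominator = ground / map = 4610000 / 3.5 ≈ 1317143; RF = 1:1317143

1:1317143


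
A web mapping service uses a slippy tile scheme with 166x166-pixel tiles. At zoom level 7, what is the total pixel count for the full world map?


tiles per axis = 2^7 = 128
total tiles = 128^2 = 16384
pixels per axis = 128 * 166 = 21248
total pixels = 21248^2 = 451477504

451477504 pixels


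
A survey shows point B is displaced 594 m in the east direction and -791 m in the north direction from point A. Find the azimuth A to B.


az = atan2(594, -791) = 143.1 deg
adjusted to 0-360: 143.1 degrees

143.1 degrees


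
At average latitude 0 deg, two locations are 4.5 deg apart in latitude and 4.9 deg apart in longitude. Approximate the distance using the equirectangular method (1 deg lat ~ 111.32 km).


dlat_km = 4.5 * 111.32 = 500.94
dlon_km = 4.9 * 111.32 * cos(0) ≈ 545.468
dist = sqrt(500.94^2 + 545.468^2) ≈ 740.6 km

740.6 km


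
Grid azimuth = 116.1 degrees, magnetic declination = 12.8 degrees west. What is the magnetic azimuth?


magnetic azimuth = grid azimuth - declination (east +ve)
mag_az = 116.1 - -12.8 = 128.9 degrees

128.9 degrees


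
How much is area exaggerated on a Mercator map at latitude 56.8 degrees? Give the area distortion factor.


area_distortion = 1/cos^2(56.8) = 3.335

3.335


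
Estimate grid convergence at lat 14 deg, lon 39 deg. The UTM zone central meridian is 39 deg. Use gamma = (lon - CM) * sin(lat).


gamma = (39 - 39) * sin(14) = 0 * 0.241922 = 0.0 degrees

0.0 degrees


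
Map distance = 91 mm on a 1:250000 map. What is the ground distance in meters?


ground = 91 mm * 250000 / 1000 = 22750.0 m

22750.0 m


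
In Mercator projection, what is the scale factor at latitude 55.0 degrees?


SF = 1 / cos(55.0) = 1 / 0.573576 = 1.743

1.743


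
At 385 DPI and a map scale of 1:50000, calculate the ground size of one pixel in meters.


pixel_cm = 2.54 / 385 ≈ 0.006597 cm
ground = pixel_cm * 50000 / 100 = 2.54 * 50000 / (385 * 100) = 127000 / 38500 ≈ 3.3 m

3.3 m


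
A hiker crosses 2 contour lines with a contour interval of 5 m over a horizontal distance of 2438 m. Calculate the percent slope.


elevation change = 2 * 5 = 10 m
slope = 10 / 2438 * 100 = 0.4%

0.4%


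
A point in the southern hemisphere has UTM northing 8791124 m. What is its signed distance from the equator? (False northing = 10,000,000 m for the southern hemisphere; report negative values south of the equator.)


For southern: actual = 8791124 - 10000000 = -1208876 m

-1208876 m


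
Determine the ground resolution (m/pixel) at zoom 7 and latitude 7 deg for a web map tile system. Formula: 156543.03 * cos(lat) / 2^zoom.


res = 156543.03 * cos(7) / 2^7 = 156543.03 * 0.99254615 / 128 = 1213.88 m/pixel

1213.88 m/pixel


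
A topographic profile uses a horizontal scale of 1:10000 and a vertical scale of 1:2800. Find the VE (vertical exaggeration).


VE = horizontal_scale / vertical_scale = 10000 / 2800 ≈ 3.6

3.6x


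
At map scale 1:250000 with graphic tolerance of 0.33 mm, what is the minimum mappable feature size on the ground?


ground = 0.33 mm * 250000 / 1000 = 82.5 m

82.5 m


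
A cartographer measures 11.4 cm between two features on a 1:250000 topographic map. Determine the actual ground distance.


ground = 11.4 cm * 250000 / 100 = 28500.0 m = 28.5 km

28.5 km


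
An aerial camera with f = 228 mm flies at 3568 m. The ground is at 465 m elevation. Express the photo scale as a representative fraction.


scale = f / (H - h) = 228 mm / 3103 m = 228 / 3103000 = 1:13610

1:13610


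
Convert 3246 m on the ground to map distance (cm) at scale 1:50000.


map_cm = 3246 * 100 / 50000 = 6.492 cm ≈ 6.49 cm

6.49 cm


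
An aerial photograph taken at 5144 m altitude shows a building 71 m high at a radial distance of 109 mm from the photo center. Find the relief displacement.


d = h * r / H = 71 * 109 / 5144 = 1.5 mm

1.5 mm


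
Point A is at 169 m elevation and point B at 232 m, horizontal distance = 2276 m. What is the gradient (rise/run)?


gradient = (232 - 169) / 2276 = 63 / 2276 = 0.0277

0.0277


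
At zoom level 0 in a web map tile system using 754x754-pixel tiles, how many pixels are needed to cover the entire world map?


tiles per axis = 2^0 = 1
total tiles = 1^2 = 1
pixels per axis = 1 * 754 = 754
total pixels = 754^2 = 568516

568516 pixels


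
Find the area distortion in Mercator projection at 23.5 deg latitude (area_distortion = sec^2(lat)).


area_distortion = 1/cos^2(23.5) = 1.189

1.189


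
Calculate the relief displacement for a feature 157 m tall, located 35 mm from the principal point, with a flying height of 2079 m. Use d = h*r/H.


d = h * r / H = 157 * 35 / 2079 = 2.64 mm

2.64 mm


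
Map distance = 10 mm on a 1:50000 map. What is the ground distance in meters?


ground = 10 mm * 50000 / 1000 = 500.0 m

500.0 m


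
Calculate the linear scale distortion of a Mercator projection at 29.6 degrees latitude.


SF = 1 / cos(29.6) = 1 / 0.869495 = 1.15

1.15


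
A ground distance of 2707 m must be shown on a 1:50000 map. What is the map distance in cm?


map_cm = 2707 * 100 / 50000 = 5.414 cm ≈ 5.41 cm

5.41 cm


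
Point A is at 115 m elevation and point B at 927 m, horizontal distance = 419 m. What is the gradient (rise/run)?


gradient = (927 - 115) / 419 = 812 / 419 = 1.9379

1.9379


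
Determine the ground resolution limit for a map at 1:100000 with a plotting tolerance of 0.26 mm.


ground = 0.26 mm * 100000 / 1000 = 26.0 m

26.0 m


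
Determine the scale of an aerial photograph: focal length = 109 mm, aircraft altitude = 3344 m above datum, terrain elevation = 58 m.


scale = f / (H - h) = 109 mm / 3286 m = 109 / 3286000 = 1:30147

1:30147


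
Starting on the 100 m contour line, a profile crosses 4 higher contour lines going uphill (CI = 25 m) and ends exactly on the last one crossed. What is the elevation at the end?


elevation = 100 + 4 * 25 = 200 m

200 m


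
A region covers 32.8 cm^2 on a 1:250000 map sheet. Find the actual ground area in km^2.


ground_area = 32.8 * (250000/100)^2 = 205000000.0 m^2 = 205.0 km^2

205.0 km^2


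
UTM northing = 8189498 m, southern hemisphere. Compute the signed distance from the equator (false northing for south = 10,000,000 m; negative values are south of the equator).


For southern: actual = 8189498 - 10000000 = -1810502 m

-1810502 m


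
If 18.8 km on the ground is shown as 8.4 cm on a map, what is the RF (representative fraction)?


ground = 18.8 km = 1880000 cm; RF denominator = ground / map = 1880000 / 8.4 ≈ 223810; RF = 1:223810

1:223810


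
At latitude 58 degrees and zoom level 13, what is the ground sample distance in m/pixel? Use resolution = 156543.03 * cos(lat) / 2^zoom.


res = 156543.03 * cos(58) / 2^13 = 156543.03 * 0.52991926 / 8192 = 10.13 m/pixel

10.13 m/pixel


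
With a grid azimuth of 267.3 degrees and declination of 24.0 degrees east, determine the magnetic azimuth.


magnetic azimuth = grid azimuth - declination (east +ve)
mag_az = 267.3 - 24.0 = 243.3 degrees

243.3 degrees


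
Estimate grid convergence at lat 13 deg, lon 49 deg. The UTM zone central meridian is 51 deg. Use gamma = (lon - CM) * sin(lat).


gamma = (49 - 51) * sin(13) = -2 * 0.224951 = -0.45 degrees

-0.45 degrees


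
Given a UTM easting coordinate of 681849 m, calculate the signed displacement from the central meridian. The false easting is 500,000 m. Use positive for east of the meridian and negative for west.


displacement = 681849 - 500000 = 181849 m

181849 m


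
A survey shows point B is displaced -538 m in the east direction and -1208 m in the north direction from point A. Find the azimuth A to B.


az = atan2(-538, -1208) = -156.0 deg
adjusted to 0-360: 204.0 degrees

204.0 degrees


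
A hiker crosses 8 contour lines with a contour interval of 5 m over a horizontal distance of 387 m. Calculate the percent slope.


elevation change = 8 * 5 = 40 m
slope = 40 / 387 * 100 = 10.3%

10.3%


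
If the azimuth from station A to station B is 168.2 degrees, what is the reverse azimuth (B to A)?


back azimuth = (168.2 + 180) mod 360 = 348.2 degrees

348.2 degrees
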